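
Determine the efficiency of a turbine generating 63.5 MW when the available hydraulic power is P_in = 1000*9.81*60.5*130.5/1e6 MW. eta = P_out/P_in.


P_in = 1000 * 9.81 * 60.5 * 130.5 / 1e6 = 77.4524 MW
eta = 63.5 / 77.4524 = 0.8199


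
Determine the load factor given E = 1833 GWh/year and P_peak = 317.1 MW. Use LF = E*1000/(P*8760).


LF = 1833 * 1000 / (317.1 * 8760) = 0.6599


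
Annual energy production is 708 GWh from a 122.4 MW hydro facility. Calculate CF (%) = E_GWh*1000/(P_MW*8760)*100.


CF = 708 * 1000 / (122.4 * 8760) * 100 = 66.0310 %


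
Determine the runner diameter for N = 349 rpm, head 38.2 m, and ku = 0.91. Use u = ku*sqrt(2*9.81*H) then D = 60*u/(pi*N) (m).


u = 0.91 * sqrt(2*9.81*38.2) = 24.9128 m/s
D = 60 * 24.9128 / (pi * 349) = 1.3633 m


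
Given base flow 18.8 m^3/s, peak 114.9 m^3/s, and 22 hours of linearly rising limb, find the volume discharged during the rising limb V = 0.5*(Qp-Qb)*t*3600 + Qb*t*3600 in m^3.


V = 0.5*(114.9 - 18.8)*22*3600 + 18.8*22*3600 = 5.2945e+06 m^3


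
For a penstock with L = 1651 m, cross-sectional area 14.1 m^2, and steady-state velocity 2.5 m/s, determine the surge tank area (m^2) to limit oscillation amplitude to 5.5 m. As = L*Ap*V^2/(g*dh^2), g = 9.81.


As = 1651 * 14.1 * 2.5^2 / (9.81 * 5.5^2) = 490.2886 m^2


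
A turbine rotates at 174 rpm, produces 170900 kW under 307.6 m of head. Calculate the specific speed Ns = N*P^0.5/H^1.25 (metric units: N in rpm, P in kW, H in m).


Ns = 174 * 170900^0.5 / 307.6^1.25 = 55.8390


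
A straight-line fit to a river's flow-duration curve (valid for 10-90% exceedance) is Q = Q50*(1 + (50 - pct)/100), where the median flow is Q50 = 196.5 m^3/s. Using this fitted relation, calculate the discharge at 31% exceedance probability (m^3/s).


Q = 196.5 * (1 + (50 - 31)/100) = 233.8350 m^3/s


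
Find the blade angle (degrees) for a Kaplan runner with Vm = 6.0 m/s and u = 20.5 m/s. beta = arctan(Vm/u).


beta = arctan(6.0 / 20.5) = 16.3139 degrees


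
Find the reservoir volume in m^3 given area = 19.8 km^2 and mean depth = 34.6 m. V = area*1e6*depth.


V = 19.8 * 1e6 * 34.6 = 6.8508e+08 m^3


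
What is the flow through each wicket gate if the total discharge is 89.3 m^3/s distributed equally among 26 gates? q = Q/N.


q = 89.3 / 26 = 3.4346 m^3/s


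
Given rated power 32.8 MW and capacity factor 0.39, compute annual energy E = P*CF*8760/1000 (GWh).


E = 32.8 * 0.39 * 8760 / 1000 = 112.0579 GWh


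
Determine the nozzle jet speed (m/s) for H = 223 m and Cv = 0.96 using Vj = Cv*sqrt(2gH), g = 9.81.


Vj = 0.96 * sqrt(2*9.81*223) = 63.4999 m/s


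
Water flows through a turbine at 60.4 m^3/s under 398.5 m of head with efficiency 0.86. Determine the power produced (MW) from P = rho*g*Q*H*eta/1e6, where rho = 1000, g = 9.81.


P = 1000 * 9.81 * 60.4 * 398.5 * 0.86 / 1e6 = 203.0639 MW


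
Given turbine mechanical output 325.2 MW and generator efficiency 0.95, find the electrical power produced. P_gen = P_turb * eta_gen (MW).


P_gen = 325.2 * 0.95 = 308.9400 MW


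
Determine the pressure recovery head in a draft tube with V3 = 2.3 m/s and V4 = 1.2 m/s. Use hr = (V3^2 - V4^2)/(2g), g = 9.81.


hr = (2.3^2 - 1.2^2) / (2*9.81) = 0.1962 m


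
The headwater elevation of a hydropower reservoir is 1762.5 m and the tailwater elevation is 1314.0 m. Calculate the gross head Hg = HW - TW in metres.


Hg = 1762.5 - 1314.0 = 448.5000 m


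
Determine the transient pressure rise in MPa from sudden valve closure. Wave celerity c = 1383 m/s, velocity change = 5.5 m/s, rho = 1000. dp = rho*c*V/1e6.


dp = 1000 * 1383 * 5.5 / 1e6 = 7.6065 MPa


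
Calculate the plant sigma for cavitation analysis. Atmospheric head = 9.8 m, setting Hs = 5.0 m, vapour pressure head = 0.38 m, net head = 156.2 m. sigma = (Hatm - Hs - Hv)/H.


sigma = (9.8 - 5.0 - 0.38) / 156.2 = 0.0283


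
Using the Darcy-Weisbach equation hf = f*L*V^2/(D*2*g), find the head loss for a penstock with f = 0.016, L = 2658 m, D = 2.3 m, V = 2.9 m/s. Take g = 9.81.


hf = 0.016 * 2658 * 2.9^2 / (2.3 * 2 * 9.81) = 7.9258 m


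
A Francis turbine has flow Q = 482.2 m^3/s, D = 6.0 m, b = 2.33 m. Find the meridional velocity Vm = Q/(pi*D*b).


Vm = 482.2 / (pi * 6.0 * 2.33) = 10.9792 m/s


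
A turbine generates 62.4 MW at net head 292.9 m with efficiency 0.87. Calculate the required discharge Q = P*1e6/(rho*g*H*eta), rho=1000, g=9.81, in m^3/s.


Q = 62.4 * 1e6 / (1000 * 9.81 * 292.9 * 0.87) = 24.9619 m^3/s


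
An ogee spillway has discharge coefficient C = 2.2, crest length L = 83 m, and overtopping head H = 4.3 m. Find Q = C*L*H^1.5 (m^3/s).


Q = 2.2 * 83 * 4.3^1.5 = 1628.1839 m^3/s


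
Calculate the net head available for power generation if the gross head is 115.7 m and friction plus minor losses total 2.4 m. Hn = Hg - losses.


Hn = 115.7 - 2.4 = 113.3000 m


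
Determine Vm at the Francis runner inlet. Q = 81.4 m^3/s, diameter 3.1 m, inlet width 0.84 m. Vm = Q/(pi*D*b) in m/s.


Vm = 81.4 / (pi * 3.1 * 0.84) = 9.9502 m/s


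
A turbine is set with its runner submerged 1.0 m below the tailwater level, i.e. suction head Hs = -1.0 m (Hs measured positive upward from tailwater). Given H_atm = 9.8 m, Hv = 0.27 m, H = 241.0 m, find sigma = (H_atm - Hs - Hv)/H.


sigma = (9.8 - (-1.0) - 0.27) / 241.0 = 0.0437


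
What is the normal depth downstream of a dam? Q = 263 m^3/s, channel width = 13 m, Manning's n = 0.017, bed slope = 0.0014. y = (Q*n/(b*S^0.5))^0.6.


y = (263 * 0.017 / (13 * 0.0014^0.5))^0.6 = 3.7848 m


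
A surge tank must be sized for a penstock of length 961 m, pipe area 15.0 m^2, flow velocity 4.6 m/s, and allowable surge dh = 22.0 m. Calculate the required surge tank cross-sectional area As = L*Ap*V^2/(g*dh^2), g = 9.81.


As = 961 * 15.0 * 4.6^2 / (9.81 * 22.0^2) = 64.2415 m^2


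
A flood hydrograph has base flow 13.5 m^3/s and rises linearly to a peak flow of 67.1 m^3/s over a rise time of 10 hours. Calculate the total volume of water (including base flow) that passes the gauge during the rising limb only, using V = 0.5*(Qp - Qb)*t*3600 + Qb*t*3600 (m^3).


V = 0.5*(67.1 - 13.5)*10*3600 + 13.5*10*3600 = 1.4508e+06 m^3


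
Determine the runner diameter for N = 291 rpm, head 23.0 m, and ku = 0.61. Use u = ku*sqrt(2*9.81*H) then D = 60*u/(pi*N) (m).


u = 0.61 * sqrt(2*9.81*23.0) = 12.9582 m/s
D = 60 * 12.9582 / (pi * 291) = 0.8505 m


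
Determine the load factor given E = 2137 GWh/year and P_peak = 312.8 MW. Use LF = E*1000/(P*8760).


LF = 2137 * 1000 / (312.8 * 8760) = 0.7799


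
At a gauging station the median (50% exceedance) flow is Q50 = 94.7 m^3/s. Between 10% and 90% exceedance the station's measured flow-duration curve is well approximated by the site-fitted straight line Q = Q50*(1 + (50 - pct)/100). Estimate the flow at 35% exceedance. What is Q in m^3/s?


Q = 94.7 * (1 + (50 - 35)/100) = 108.9050 m^3/s


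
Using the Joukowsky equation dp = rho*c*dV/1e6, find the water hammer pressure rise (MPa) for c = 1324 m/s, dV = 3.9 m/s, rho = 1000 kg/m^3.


dp = 1000 * 1324 * 3.9 / 1e6 = 5.1636 MPa


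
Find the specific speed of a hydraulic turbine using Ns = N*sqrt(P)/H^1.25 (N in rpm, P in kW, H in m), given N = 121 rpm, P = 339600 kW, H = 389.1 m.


Ns = 121 * 339600^0.5 / 389.1^1.25 = 40.8031


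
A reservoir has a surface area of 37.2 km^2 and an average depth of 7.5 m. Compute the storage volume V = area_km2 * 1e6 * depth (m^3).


V = 37.2 * 1e6 * 7.5 = 2.7900e+08 m^3


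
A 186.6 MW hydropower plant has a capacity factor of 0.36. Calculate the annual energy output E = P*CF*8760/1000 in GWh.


E = 186.6 * 0.36 * 8760 / 1000 = 588.4618 GWh


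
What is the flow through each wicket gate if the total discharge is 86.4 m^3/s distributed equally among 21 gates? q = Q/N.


q = 86.4 / 21 = 4.1143 m^3/s


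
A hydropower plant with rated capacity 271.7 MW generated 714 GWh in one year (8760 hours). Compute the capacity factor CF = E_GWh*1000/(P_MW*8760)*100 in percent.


CF = 714 * 1000 / (271.7 * 8760) * 100 = 29.9988 %


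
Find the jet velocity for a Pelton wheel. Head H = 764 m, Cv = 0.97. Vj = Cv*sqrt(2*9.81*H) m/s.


Vj = 0.97 * sqrt(2*9.81*764) = 118.7594 m/s


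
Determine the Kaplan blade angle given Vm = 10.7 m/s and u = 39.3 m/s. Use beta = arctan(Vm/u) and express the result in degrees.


beta = arctan(10.7 / 39.3) = 15.2304 degrees


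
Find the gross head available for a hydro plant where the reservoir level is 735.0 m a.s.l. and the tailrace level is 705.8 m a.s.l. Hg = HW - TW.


Hg = 735.0 - 705.8 = 29.2000 m


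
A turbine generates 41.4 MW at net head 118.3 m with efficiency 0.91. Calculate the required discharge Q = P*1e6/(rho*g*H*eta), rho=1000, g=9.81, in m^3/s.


Q = 41.4 * 1e6 / (1000 * 9.81 * 118.3 * 0.91) = 39.2017 m^3/s


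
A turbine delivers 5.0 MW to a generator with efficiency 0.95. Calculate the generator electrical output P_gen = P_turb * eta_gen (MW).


P_gen = 5.0 * 0.95 = 4.7500 MW


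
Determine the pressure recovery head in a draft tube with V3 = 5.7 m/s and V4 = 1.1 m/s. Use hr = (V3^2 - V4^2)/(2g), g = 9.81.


hr = (5.7^2 - 1.1^2) / (2*9.81) = 1.5943 m


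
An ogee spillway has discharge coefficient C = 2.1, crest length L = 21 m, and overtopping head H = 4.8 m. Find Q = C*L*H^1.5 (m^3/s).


Q = 2.1 * 21 * 4.8^1.5 = 463.7676 m^3/s


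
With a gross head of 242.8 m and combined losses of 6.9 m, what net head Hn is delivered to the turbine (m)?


Hn = 242.8 - 6.9 = 235.9000 m


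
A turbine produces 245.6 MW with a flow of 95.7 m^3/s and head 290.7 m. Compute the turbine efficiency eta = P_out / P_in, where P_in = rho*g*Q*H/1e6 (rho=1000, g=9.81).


P_in = 1000 * 9.81 * 95.7 * 290.7 / 1e6 = 272.9141 MW
eta = 245.6 / 272.9141 = 0.8999


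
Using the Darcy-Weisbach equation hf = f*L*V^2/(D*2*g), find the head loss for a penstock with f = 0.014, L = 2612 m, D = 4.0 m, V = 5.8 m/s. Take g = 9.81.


hf = 0.014 * 2612 * 5.8^2 / (4.0 * 2 * 9.81) = 15.6747 m


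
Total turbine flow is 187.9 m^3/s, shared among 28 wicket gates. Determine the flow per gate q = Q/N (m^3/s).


q = 187.9 / 28 = 6.7107 m^3/s


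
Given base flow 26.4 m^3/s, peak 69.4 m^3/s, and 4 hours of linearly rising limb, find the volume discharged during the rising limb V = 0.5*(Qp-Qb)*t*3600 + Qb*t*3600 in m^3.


V = 0.5*(69.4 - 26.4)*4*3600 + 26.4*4*3600 = 689760.0000 m^3


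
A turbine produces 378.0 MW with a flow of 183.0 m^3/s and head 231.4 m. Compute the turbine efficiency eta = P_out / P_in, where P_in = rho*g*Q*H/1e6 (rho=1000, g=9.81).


P_in = 1000 * 9.81 * 183.0 * 231.4 / 1e6 = 415.4162 MW
eta = 378.0 / 415.4162 = 0.9099


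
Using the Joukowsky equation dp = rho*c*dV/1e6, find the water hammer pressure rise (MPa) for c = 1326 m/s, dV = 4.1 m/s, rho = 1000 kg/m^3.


dp = 1000 * 1326 * 4.1 / 1e6 = 5.4366 MPa


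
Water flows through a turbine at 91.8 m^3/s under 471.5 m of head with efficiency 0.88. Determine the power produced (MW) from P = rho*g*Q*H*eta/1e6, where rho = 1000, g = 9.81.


P = 1000 * 9.81 * 91.8 * 471.5 * 0.88 / 1e6 = 373.6595 MW


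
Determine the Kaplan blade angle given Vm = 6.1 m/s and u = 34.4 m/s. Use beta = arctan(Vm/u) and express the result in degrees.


beta = arctan(6.1 / 34.4) = 10.0555 degrees


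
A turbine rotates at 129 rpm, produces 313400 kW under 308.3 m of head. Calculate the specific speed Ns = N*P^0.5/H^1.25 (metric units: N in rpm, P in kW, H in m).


Ns = 129 * 313400^0.5 / 308.3^1.25 = 55.9014


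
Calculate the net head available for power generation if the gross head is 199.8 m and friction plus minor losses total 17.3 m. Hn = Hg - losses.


Hn = 199.8 - 17.3 = 182.5000 m


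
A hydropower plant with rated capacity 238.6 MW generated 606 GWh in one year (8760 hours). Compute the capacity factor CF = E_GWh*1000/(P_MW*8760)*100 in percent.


CF = 606 * 1000 / (238.6 * 8760) * 100 = 28.9933 %


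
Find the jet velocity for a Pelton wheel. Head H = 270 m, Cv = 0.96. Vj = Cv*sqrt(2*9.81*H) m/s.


Vj = 0.96 * sqrt(2*9.81*270) = 69.8719 m/s


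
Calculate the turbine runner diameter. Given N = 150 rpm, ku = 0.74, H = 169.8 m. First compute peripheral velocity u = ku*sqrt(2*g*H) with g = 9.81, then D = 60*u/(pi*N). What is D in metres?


u = 0.74 * sqrt(2*9.81*169.8) = 42.7120 m/s
D = 60 * 42.7120 / (pi * 150) = 5.4383 m


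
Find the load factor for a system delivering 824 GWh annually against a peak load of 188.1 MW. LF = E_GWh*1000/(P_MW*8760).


LF = 824 * 1000 / (188.1 * 8760) = 0.5001


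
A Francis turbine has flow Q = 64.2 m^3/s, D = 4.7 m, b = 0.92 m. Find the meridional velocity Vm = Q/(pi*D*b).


Vm = 64.2 / (pi * 4.7 * 0.92) = 4.7261 m/s


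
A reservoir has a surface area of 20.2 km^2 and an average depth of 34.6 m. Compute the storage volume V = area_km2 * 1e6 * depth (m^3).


V = 20.2 * 1e6 * 34.6 = 6.9892e+08 m^3


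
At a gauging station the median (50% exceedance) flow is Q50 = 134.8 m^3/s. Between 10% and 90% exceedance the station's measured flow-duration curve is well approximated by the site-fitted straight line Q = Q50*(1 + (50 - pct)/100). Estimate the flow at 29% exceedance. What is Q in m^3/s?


Q = 134.8 * (1 + (50 - 29)/100) = 163.1080 m^3/s


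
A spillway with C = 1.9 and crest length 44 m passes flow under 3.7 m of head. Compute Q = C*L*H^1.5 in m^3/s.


Q = 1.9 * 44 * 3.7^1.5 = 594.9889 m^3/s


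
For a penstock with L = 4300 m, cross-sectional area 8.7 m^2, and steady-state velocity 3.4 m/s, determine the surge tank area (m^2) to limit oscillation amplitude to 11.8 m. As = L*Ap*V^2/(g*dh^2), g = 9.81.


As = 4300 * 8.7 * 3.4^2 / (9.81 * 11.8^2) = 316.6012 m^2


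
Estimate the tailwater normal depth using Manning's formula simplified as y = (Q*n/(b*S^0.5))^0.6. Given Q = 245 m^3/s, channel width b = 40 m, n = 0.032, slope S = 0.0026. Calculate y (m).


y = (245 * 0.032 / (40 * 0.0026^0.5))^0.6 = 2.2432 m


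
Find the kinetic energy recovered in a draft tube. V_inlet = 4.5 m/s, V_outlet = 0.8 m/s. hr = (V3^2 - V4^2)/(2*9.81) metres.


hr = (4.5^2 - 0.8^2) / (2*9.81) = 0.9995 m


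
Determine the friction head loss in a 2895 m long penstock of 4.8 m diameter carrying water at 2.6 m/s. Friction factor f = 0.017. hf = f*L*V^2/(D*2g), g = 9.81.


hf = 0.017 * 2895 * 2.6^2 / (4.8 * 2 * 9.81) = 3.5327 m


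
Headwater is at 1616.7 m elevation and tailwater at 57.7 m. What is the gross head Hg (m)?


Hg = 1616.7 - 57.7 = 1559.0000 m


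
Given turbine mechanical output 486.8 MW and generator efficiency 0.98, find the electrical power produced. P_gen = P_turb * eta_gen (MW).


P_gen = 486.8 * 0.98 = 477.0640 MW


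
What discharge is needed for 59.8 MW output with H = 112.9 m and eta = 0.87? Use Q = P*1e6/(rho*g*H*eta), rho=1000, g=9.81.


Q = 59.8 * 1e6 / (1000 * 9.81 * 112.9 * 0.87) = 62.0610 m^3/s


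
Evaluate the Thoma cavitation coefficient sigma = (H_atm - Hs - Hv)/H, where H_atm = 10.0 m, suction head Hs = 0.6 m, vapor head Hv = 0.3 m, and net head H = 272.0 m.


sigma = (10.0 - 0.6 - 0.3) / 272.0 = 0.0335


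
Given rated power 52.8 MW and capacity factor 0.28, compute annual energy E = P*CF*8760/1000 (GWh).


E = 52.8 * 0.28 * 8760 / 1000 = 129.5078 GWh


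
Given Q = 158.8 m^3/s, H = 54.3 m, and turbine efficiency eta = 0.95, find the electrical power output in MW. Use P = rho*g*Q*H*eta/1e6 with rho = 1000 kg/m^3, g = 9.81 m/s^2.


P = 1000 * 9.81 * 158.8 * 54.3 * 0.95 / 1e6 = 80.3606 MW


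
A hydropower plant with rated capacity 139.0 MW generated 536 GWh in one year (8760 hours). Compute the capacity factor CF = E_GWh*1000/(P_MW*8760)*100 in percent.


CF = 536 * 1000 / (139.0 * 8760) * 100 = 44.0196 %


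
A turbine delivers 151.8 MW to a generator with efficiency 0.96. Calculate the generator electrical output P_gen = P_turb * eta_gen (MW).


P_gen = 151.8 * 0.96 = 145.7280 MW


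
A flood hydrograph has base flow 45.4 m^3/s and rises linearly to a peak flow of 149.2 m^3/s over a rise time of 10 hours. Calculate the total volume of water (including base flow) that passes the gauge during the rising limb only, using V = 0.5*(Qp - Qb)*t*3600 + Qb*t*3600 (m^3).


V = 0.5*(149.2 - 45.4)*10*3600 + 45.4*10*3600 = 3.5028e+06 m^3


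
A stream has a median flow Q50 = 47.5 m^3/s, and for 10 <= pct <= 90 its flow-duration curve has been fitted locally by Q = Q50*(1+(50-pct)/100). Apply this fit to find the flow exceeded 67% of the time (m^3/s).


Q = 47.5 * (1 + (50 - 67)/100) = 39.4250 m^3/s


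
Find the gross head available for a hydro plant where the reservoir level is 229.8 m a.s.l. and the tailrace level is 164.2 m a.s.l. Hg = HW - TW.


Hg = 229.8 - 164.2 = 65.6000 m


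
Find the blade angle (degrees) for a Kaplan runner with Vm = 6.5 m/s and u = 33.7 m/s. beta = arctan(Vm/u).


beta = arctan(6.5 / 33.7) = 10.9171 degrees


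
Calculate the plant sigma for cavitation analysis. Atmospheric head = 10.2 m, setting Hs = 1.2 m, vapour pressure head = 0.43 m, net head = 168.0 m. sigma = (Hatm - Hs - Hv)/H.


sigma = (10.2 - 1.2 - 0.43) / 168.0 = 0.0510


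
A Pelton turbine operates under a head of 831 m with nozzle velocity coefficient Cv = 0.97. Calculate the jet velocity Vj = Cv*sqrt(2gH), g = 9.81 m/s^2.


Vj = 0.97 * sqrt(2*9.81*831) = 123.8573 m/s


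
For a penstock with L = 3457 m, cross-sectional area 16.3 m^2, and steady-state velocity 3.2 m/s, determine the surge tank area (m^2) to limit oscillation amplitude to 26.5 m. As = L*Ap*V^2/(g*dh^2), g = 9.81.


As = 3457 * 16.3 * 3.2^2 / (9.81 * 26.5^2) = 83.7580 m^2


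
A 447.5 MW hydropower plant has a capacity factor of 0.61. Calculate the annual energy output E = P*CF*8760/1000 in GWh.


E = 447.5 * 0.61 * 8760 / 1000 = 2391.2610 GWh


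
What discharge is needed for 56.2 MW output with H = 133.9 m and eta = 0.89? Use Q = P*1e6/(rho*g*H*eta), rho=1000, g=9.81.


Q = 56.2 * 1e6 / (1000 * 9.81 * 133.9 * 0.89) = 48.0725 m^3/s


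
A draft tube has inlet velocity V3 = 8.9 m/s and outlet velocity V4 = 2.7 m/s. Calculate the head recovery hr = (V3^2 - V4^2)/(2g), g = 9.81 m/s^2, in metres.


hr = (8.9^2 - 2.7^2) / (2*9.81) = 3.6656 m


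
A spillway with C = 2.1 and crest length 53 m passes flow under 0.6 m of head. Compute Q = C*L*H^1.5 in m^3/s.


Q = 2.1 * 53 * 0.6^1.5 = 51.7276 m^3/s


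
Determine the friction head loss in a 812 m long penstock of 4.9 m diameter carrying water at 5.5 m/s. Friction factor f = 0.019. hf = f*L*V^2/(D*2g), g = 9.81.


hf = 0.019 * 812 * 5.5^2 / (4.9 * 2 * 9.81) = 4.8544 m


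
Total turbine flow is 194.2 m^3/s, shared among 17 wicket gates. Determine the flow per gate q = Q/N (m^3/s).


q = 194.2 / 17 = 11.4235 m^3/s


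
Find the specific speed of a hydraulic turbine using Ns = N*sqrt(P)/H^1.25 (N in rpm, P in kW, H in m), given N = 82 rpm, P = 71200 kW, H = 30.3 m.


Ns = 82 * 71200^0.5 / 30.3^1.25 = 307.7872


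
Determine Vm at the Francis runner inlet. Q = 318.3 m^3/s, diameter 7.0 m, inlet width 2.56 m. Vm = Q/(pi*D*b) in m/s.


Vm = 318.3 / (pi * 7.0 * 2.56) = 5.6539 m/s


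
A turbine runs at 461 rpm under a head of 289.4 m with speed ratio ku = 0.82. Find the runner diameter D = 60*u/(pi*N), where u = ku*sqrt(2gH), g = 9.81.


u = 0.82 * sqrt(2*9.81*289.4) = 61.7892 m/s
D = 60 * 61.7892 / (pi * 461) = 2.5598 m


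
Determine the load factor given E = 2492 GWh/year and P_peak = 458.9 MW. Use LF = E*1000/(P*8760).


LF = 2492 * 1000 / (458.9 * 8760) = 0.6199


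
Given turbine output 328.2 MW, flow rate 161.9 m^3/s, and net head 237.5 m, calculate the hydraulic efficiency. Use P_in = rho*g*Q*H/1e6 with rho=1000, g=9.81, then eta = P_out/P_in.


P_in = 1000 * 9.81 * 161.9 * 237.5 / 1e6 = 377.2068 MW
eta = 328.2 / 377.2068 = 0.8701


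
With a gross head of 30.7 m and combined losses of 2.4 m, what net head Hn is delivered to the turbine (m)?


Hn = 30.7 - 2.4 = 28.3000 m


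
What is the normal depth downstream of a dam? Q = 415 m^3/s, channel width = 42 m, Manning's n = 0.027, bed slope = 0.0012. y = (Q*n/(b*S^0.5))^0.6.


y = (415 * 0.027 / (42 * 0.0012^0.5))^0.6 = 3.4036 m


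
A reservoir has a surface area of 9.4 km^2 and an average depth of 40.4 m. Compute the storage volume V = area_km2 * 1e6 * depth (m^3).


V = 9.4 * 1e6 * 40.4 = 3.7976e+08 m^3


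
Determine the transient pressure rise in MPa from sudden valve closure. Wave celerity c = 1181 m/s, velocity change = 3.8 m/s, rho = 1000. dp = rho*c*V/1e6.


dp = 1000 * 1181 * 3.8 / 1e6 = 4.4878 MPa


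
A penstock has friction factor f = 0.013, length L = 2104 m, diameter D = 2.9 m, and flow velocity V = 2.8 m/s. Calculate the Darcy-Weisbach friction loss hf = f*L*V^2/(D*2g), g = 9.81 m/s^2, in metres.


hf = 0.013 * 2104 * 2.8^2 / (2.9 * 2 * 9.81) = 3.7688 m


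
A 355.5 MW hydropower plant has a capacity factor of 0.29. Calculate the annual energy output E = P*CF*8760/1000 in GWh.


E = 355.5 * 0.29 * 8760 / 1000 = 903.1122 GWh


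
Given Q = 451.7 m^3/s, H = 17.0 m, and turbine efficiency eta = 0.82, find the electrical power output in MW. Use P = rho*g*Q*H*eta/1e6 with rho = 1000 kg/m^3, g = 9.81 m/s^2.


P = 1000 * 9.81 * 451.7 * 17.0 * 0.82 / 1e6 = 61.7706 MW


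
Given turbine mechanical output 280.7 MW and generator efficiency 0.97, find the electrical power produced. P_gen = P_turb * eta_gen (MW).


P_gen = 280.7 * 0.97 = 272.2790 MW


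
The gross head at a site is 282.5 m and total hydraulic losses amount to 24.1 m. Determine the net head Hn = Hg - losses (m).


Hn = 282.5 - 24.1 = 258.4000 m


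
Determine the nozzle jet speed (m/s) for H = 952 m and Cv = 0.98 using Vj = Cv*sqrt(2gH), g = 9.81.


Vj = 0.98 * sqrt(2*9.81*952) = 133.9350 m/s


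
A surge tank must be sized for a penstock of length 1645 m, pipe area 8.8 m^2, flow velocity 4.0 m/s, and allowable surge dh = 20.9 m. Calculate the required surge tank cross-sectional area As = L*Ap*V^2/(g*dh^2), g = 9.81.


As = 1645 * 8.8 * 4.0^2 / (9.81 * 20.9^2) = 54.0514 m^2


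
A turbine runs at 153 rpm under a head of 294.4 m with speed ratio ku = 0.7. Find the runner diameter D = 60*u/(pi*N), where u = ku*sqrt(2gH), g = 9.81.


u = 0.7 * sqrt(2*9.81*294.4) = 53.2006 m/s
D = 60 * 53.2006 / (pi * 153) = 6.6409 m


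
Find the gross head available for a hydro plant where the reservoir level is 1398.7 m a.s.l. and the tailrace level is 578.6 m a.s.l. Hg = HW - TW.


Hg = 1398.7 - 578.6 = 820.1000 m


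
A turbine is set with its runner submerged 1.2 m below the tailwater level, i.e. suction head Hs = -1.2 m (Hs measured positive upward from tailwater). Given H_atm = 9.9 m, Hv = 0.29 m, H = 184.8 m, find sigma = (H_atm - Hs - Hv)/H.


sigma = (9.9 - (-1.2) - 0.29) / 184.8 = 0.0585


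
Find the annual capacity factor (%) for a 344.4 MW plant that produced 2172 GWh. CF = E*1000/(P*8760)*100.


CF = 2172 * 1000 / (344.4 * 8760) * 100 = 71.9934 %


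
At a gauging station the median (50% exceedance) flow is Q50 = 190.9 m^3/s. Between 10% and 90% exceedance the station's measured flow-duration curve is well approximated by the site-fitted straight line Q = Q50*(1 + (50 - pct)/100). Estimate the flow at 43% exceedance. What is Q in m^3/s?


Q = 190.9 * (1 + (50 - 43)/100) = 204.2630 m^3/s


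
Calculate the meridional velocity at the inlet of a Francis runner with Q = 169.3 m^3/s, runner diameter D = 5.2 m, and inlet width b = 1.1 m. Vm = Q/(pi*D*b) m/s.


Vm = 169.3 / (pi * 5.2 * 1.1) = 9.4213 m/s


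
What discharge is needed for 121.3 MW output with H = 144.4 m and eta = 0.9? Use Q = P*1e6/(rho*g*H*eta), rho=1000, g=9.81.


Q = 121.3 * 1e6 / (1000 * 9.81 * 144.4 * 0.9) = 95.1442 m^3/s


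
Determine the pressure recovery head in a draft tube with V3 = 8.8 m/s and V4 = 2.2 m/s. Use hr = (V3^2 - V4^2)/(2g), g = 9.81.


hr = (8.8^2 - 2.2^2) / (2*9.81) = 3.7003 m


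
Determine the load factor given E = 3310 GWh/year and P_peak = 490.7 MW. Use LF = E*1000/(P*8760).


LF = 3310 * 1000 / (490.7 * 8760) = 0.7700


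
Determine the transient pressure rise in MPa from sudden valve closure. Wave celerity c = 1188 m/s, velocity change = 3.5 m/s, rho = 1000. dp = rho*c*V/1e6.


dp = 1000 * 1188 * 3.5 / 1e6 = 4.1580 MPa


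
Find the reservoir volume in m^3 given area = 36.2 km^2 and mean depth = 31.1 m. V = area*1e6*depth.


V = 36.2 * 1e6 * 31.1 = 1.1258e+09 m^3


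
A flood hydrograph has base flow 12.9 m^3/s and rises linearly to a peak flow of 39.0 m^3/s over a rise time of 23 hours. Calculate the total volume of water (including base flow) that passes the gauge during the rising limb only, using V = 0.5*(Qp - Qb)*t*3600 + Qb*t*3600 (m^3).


V = 0.5*(39.0 - 12.9)*23*3600 + 12.9*23*3600 = 2.1487e+06 m^3


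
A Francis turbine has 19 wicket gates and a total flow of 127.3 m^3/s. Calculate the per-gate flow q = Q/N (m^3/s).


q = 127.3 / 19 = 6.7000 m^3/s


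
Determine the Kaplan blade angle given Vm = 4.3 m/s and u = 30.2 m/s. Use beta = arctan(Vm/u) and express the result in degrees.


beta = arctan(4.3 / 30.2) = 8.1035 degrees


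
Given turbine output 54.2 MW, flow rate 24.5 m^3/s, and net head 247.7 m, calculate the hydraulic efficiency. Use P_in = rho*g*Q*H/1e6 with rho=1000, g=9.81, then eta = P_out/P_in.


P_in = 1000 * 9.81 * 24.5 * 247.7 / 1e6 = 59.5335 MW
eta = 54.2 / 59.5335 = 0.9104


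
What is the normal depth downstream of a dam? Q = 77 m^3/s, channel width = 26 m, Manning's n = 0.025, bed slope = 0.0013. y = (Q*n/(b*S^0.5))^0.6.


y = (77 * 0.025 / (26 * 0.0013^0.5))^0.6 = 1.5399 m


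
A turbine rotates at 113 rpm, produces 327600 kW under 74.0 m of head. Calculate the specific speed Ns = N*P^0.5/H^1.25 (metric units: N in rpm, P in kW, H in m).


Ns = 113 * 327600^0.5 / 74.0^1.25 = 297.9962


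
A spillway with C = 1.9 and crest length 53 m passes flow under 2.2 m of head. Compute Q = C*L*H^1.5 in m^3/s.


Q = 1.9 * 53 * 2.2^1.5 = 328.5969 m^3/s


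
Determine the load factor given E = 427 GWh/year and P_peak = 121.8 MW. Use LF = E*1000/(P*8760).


LF = 427 * 1000 / (121.8 * 8760) = 0.4002


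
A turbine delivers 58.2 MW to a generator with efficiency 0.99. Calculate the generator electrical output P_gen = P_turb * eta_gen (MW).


P_gen = 58.2 * 0.99 = 57.6180 MW


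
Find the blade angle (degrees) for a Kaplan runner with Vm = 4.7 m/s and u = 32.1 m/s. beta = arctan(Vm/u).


beta = arctan(4.7 / 32.1) = 8.3299 degrees


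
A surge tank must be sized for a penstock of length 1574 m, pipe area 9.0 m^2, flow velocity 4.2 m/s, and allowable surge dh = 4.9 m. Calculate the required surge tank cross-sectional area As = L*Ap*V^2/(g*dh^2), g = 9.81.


As = 1574 * 9.0 * 4.2^2 / (9.81 * 4.9^2) = 1060.9249 m^2


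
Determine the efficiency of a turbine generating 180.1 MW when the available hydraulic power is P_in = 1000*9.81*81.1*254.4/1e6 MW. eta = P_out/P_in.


P_in = 1000 * 9.81 * 81.1 * 254.4 / 1e6 = 202.3984 MW
eta = 180.1 / 202.3984 = 0.8898


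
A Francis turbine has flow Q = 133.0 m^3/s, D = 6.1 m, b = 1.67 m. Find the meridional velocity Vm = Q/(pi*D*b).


Vm = 133.0 / (pi * 6.1 * 1.67) = 4.1558 m/s


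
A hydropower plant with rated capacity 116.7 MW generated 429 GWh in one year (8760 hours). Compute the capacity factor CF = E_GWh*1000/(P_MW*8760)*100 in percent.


CF = 429 * 1000 / (116.7 * 8760) * 100 = 41.9645 %


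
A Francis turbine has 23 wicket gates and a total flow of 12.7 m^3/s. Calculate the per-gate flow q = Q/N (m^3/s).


q = 12.7 / 23 = 0.5522 m^3/s


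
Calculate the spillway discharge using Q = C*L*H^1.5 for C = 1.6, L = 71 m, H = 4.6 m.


Q = 1.6 * 71 * 4.6^1.5 = 1120.7663 m^3/s


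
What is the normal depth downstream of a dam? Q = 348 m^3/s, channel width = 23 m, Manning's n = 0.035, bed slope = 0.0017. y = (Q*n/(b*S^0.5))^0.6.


y = (348 * 0.035 / (23 * 0.0017^0.5))^0.6 = 4.6261 m


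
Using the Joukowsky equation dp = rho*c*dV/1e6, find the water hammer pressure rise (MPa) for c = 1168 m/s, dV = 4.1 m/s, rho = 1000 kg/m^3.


dp = 1000 * 1168 * 4.1 / 1e6 = 4.7888 MPa


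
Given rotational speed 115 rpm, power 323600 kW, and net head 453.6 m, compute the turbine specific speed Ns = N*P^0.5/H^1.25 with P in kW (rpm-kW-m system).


Ns = 115 * 323600^0.5 / 453.6^1.25 = 31.2508


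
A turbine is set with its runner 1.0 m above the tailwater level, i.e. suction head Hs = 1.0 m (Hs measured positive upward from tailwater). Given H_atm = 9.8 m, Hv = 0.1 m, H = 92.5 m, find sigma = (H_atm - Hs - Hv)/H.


sigma = (9.8 - 1.0 - 0.1) / 92.5 = 0.0941


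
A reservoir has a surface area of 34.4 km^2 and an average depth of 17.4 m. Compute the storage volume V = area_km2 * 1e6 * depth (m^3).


V = 34.4 * 1e6 * 17.4 = 5.9856e+08 m^3


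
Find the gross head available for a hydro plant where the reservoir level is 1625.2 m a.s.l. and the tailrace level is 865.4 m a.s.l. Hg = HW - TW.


Hg = 1625.2 - 865.4 = 759.8000 m


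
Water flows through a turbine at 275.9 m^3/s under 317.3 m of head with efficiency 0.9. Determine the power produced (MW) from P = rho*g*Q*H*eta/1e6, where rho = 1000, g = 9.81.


P = 1000 * 9.81 * 275.9 * 317.3 * 0.9 / 1e6 = 772.9178 MW


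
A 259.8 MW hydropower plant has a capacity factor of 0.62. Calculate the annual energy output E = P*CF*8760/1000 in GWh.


E = 259.8 * 0.62 * 8760 / 1000 = 1411.0258 GWh


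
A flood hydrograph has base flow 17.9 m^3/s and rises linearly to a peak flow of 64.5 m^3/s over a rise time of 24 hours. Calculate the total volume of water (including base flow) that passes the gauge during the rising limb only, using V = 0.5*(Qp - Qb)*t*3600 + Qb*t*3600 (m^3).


V = 0.5*(64.5 - 17.9)*24*3600 + 17.9*24*3600 = 3.5597e+06 m^3


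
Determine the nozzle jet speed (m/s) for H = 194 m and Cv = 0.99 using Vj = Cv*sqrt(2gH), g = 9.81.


Vj = 0.99 * sqrt(2*9.81*194) = 61.0781 m/s


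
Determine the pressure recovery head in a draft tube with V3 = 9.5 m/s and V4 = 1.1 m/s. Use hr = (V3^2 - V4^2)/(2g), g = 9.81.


hr = (9.5^2 - 1.1^2) / (2*9.81) = 4.5382 m


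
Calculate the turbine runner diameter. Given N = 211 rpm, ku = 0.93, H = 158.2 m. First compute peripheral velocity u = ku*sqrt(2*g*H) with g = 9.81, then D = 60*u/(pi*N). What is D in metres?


u = 0.93 * sqrt(2*9.81*158.2) = 51.8126 m/s
D = 60 * 51.8126 / (pi * 211) = 4.6898 m


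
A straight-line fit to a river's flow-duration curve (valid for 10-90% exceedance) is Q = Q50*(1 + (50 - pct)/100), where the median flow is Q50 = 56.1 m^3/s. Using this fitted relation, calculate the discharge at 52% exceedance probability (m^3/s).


Q = 56.1 * (1 + (50 - 52)/100) = 54.9780 m^3/s


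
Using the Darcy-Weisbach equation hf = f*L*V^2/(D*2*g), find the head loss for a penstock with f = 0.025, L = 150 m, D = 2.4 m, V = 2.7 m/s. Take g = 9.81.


hf = 0.025 * 150 * 2.7^2 / (2.4 * 2 * 9.81) = 0.5806 m


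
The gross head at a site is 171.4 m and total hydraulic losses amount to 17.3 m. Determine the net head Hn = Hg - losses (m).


Hn = 171.4 - 17.3 = 154.1000 m


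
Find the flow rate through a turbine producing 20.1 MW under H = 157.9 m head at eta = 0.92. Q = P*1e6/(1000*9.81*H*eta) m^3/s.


Q = 20.1 * 1e6 / (1000 * 9.81 * 157.9 * 0.92) = 14.1045 m^3/s


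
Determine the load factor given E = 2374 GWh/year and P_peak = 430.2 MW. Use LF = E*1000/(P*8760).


LF = 2374 * 1000 / (430.2 * 8760) = 0.6300


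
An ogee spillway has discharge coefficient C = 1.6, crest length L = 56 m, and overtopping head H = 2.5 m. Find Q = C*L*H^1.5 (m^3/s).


Q = 1.6 * 56 * 2.5^1.5 = 354.1751 m^3/s


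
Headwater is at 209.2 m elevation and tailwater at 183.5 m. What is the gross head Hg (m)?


Hg = 209.2 - 183.5 = 25.7000 m


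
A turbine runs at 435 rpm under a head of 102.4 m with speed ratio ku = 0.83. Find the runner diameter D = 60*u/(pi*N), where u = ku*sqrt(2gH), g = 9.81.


u = 0.83 * sqrt(2*9.81*102.4) = 37.2030 m/s
D = 60 * 37.2030 / (pi * 435) = 1.6334 m


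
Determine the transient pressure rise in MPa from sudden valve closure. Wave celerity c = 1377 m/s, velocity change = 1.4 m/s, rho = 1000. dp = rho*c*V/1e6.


dp = 1000 * 1377 * 1.4 / 1e6 = 1.9278 MPa


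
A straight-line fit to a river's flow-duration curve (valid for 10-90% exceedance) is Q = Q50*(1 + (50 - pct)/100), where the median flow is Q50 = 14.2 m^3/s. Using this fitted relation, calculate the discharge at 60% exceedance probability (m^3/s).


Q = 14.2 * (1 + (50 - 60)/100) = 12.7800 m^3/s


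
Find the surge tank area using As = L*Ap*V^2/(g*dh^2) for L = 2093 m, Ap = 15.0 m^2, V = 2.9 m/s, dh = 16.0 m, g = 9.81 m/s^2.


As = 2093 * 15.0 * 2.9^2 / (9.81 * 16.0^2) = 105.1350 m^2


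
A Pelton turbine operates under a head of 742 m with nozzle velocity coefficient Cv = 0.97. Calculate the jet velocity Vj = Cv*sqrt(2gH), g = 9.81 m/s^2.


Vj = 0.97 * sqrt(2*9.81*742) = 117.0370 m/s


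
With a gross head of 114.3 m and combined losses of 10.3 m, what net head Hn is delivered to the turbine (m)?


Hn = 114.3 - 10.3 = 104.0000 m


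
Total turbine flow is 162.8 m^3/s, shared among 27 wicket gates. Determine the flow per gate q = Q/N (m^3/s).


q = 162.8 / 27 = 6.0296 m^3/s


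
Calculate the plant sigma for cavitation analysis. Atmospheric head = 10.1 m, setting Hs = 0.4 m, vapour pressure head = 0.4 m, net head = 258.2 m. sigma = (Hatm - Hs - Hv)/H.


sigma = (10.1 - 0.4 - 0.4) / 258.2 = 0.0360


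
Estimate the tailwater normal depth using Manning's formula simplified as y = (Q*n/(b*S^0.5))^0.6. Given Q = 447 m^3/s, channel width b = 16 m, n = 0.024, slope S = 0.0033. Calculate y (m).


y = (447 * 0.024 / (16 * 0.0033^0.5))^0.6 = 4.3680 m


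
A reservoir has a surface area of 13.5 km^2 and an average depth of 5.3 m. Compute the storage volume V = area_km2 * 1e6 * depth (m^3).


V = 13.5 * 1e6 * 5.3 = 7.1550e+07 m^3


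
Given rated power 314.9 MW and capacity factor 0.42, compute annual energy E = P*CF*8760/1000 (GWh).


E = 314.9 * 0.42 * 8760 / 1000 = 1158.5801 GWh


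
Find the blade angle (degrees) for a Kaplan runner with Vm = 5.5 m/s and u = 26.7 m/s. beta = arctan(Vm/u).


beta = arctan(5.5 / 26.7) = 11.6397 degrees


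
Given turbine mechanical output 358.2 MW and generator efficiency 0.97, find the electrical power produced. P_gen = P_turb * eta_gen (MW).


P_gen = 358.2 * 0.97 = 347.4540 MW


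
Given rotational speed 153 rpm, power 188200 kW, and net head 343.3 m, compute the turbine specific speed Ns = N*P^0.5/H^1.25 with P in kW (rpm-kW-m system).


Ns = 153 * 188200^0.5 / 343.3^1.25 = 44.9168


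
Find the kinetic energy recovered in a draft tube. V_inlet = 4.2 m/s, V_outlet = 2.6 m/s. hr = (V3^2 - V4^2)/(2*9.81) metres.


hr = (4.2^2 - 2.6^2) / (2*9.81) = 0.5545 m


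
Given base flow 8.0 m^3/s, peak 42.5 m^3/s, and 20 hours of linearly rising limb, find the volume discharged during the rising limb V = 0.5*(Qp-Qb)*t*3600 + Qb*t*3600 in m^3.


V = 0.5*(42.5 - 8.0)*20*3600 + 8.0*20*3600 = 1.8180e+06 m^3


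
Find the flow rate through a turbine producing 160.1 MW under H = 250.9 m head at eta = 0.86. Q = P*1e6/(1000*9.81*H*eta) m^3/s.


Q = 160.1 * 1e6 / (1000 * 9.81 * 250.9 * 0.86) = 75.6351 m^3/s


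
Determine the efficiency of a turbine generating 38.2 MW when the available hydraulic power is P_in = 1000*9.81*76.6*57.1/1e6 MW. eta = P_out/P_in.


P_in = 1000 * 9.81 * 76.6 * 57.1 / 1e6 = 42.9076 MW
eta = 38.2 / 42.9076 = 0.8903


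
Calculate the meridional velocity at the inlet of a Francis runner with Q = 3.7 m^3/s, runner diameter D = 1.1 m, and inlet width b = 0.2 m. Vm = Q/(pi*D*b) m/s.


Vm = 3.7 / (pi * 1.1 * 0.2) = 5.3534 m/s


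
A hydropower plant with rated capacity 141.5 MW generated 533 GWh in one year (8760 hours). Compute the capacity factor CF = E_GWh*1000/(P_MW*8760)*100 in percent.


CF = 533 * 1000 / (141.5 * 8760) * 100 = 42.9998 %


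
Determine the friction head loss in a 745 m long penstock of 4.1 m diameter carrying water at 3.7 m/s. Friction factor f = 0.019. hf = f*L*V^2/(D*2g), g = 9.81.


hf = 0.019 * 745 * 3.7^2 / (4.1 * 2 * 9.81) = 2.4090 m


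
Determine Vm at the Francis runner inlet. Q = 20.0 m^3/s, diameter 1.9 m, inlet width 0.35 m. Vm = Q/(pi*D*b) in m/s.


Vm = 20.0 / (pi * 1.9 * 0.35) = 9.5732 m/s


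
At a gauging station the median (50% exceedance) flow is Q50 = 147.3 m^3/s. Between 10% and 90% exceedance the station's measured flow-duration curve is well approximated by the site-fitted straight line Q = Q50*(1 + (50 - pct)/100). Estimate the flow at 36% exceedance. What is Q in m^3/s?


Q = 147.3 * (1 + (50 - 36)/100) = 167.9220 m^3/s


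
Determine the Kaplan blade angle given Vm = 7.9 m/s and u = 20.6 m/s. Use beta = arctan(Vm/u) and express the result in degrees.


beta = arctan(7.9 / 20.6) = 20.9816 degrees


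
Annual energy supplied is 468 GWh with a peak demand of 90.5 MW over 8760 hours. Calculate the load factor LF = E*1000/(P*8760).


LF = 468 * 1000 / (90.5 * 8760) = 0.5903


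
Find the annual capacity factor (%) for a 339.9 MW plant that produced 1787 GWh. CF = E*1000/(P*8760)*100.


CF = 1787 * 1000 / (339.9 * 8760) * 100 = 60.0163 %


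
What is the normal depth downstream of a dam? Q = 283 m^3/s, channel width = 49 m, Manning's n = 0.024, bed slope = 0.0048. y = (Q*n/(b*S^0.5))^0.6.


y = (283 * 0.024 / (49 * 0.0048^0.5))^0.6 = 1.5160 m


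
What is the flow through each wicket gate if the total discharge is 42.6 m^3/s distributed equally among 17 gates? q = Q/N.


q = 42.6 / 17 = 2.5059 m^3/s


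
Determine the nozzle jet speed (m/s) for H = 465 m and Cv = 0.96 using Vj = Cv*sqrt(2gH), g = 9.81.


Vj = 0.96 * sqrt(2*9.81*465) = 91.6953 m/s


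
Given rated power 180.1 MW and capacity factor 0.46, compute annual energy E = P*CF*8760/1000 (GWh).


E = 180.1 * 0.46 * 8760 / 1000 = 725.7310 GWh


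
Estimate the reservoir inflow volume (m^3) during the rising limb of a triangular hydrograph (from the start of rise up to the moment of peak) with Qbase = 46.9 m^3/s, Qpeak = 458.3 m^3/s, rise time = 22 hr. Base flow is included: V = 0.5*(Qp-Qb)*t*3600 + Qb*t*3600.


V = 0.5*(458.3 - 46.9)*22*3600 + 46.9*22*3600 = 2.0006e+07 m^3


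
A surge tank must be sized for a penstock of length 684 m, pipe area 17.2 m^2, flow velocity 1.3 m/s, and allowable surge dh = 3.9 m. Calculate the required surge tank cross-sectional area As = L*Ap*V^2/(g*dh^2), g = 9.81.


As = 684 * 17.2 * 1.3^2 / (9.81 * 3.9^2) = 133.2518 m^2


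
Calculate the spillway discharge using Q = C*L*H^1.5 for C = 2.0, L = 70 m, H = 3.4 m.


Q = 2.0 * 70 * 3.4^1.5 = 877.7006 m^3/s


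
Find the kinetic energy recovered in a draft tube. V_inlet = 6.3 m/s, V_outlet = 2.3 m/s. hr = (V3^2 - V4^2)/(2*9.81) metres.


hr = (6.3^2 - 2.3^2) / (2*9.81) = 1.7533 m


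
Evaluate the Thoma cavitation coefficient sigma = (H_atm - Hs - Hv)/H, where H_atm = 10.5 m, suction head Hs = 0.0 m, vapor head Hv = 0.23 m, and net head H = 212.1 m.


sigma = (10.5 - 0.0 - 0.23) / 212.1 = 0.0484


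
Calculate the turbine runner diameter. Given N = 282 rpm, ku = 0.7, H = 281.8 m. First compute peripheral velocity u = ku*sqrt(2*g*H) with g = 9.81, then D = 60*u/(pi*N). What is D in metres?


u = 0.7 * sqrt(2*9.81*281.8) = 52.0497 m/s
D = 60 * 52.0497 / (pi * 282) = 3.5251 m
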